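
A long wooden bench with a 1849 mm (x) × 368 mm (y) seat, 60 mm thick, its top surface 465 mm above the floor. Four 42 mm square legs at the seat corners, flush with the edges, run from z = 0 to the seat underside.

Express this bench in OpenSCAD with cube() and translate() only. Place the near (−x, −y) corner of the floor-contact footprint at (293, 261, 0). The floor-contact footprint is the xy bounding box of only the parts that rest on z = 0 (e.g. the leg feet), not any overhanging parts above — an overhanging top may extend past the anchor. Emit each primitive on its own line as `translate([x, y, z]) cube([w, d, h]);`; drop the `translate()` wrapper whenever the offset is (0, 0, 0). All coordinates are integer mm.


translate([293, 261, 405]) cube([1849, 368, 60]);
translate([293, 261, 0]) cube([42, 42, 405]);
translate([293, 587, 0]) cube([42, 42, 405]);
translate([2100, 261, 0]) cube([42, 42, 405]);
translate([2100, 587, 0]) cube([42, 42, 405]);


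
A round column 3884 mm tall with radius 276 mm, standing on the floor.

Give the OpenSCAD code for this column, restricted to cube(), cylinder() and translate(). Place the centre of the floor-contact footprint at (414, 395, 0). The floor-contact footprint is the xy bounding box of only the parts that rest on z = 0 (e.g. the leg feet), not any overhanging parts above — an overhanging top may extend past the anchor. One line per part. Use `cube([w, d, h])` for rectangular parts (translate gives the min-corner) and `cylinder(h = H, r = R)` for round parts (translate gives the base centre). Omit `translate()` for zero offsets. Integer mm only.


translate([414, 395, 0]) cylinder(h = 3884, r = 276);


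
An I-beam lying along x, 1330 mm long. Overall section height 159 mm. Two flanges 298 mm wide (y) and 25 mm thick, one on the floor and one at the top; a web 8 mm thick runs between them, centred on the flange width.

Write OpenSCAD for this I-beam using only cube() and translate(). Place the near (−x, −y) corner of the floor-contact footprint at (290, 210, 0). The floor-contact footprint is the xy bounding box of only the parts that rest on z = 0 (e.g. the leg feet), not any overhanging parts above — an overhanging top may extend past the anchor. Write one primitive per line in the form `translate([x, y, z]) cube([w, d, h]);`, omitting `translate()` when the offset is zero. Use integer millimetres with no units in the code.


translate([290, 210, 0]) cube([1330, 298, 25]);
translate([290, 355, 25]) cube([1330, 8, 109]);
translate([290, 210, 134]) cube([1330, 298, 25]);


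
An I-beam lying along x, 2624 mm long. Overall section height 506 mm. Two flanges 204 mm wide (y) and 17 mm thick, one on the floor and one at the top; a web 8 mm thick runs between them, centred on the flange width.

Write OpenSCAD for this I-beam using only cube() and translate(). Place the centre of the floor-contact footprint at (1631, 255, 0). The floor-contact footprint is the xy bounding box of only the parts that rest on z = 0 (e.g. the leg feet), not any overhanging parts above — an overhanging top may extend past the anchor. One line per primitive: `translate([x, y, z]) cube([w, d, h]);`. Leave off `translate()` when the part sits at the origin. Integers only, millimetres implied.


translate([319, 153, 0]) cube([2624, 204, 17]);
translate([319, 251, 17]) cube([2624, 8, 472]);
translate([319, 153, 489]) cube([2624, 204, 17]);


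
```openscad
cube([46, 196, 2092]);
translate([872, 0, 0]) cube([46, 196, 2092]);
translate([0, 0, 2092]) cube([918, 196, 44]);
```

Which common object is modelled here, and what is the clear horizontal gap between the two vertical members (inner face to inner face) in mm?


A door frame. The clear opening width is 826 mm.

Two 2092 mm tall posts with a header on top — a door frame. The left jamb is 46 mm wide at x = 0; the right jamb starts at x = 872. The clear opening is 872 − 46 = 826 mm.


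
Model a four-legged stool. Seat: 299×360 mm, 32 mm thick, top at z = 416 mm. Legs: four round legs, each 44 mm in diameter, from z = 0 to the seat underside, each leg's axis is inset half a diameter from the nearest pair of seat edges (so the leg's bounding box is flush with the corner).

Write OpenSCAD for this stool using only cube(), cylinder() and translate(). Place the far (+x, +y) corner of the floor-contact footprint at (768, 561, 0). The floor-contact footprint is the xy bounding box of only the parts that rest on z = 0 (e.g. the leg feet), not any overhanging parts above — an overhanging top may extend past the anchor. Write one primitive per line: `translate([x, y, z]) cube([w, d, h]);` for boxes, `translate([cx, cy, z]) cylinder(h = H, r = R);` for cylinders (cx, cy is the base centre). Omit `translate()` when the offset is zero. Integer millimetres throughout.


translate([469, 201, 384]) cube([299, 360, 32]);
translate([491, 223, 0]) cylinder(h = 384, r = 22);
translate([746, 223, 0]) cylinder(h = 384, r = 22);
translate([491, 539, 0]) cylinder(h = 384, r = 22);
translate([746, 539, 0]) cylinder(h = 384, r = 22);


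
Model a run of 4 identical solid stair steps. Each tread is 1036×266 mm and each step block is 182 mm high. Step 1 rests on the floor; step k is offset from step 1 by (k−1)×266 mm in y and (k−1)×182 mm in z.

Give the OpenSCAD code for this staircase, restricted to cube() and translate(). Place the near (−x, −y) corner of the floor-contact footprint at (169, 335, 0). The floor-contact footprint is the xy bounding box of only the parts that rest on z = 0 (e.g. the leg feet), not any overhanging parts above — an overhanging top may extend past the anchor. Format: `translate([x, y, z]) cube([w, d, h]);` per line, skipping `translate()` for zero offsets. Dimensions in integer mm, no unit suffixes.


translate([169, 335, 0]) cube([1036, 266, 182]);
translate([169, 601, 182]) cube([1036, 266, 182]);
translate([169, 867, 364]) cube([1036, 266, 182]);
translate([169, 1133, 546]) cube([1036, 266, 182]);


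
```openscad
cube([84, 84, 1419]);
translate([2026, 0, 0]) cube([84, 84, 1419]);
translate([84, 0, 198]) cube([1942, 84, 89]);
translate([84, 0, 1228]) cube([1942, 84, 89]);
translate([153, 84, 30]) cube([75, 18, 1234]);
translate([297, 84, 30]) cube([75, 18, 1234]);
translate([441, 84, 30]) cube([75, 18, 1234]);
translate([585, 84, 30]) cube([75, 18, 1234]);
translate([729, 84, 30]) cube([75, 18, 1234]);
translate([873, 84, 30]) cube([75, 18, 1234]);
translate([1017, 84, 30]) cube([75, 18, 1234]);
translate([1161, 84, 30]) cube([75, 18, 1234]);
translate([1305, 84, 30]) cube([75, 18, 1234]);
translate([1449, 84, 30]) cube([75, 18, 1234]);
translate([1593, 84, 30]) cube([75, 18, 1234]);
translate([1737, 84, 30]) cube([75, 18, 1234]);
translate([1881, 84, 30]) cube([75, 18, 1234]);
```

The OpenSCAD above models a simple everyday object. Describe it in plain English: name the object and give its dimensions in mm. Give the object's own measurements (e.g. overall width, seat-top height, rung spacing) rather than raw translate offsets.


A fence section. Two 84×84 mm posts, 1419 mm tall, stand on the floor with a clear span of 1942 mm between their inner faces. Two horizontal rails of 84×89 mm section span the gap between the posts with their undersides at z = 198 mm and z = 1228 mm, flush with the posts' −y face. 13 pickets, each 75 mm wide, 18 mm thick and 1234 mm tall, are fixed to the +y face of the rails with their bottoms at z = 30 mm, spaced across the span with a 69 mm gap after the −x post and between neighbouring pickets, with 70 mm left before the +x post.


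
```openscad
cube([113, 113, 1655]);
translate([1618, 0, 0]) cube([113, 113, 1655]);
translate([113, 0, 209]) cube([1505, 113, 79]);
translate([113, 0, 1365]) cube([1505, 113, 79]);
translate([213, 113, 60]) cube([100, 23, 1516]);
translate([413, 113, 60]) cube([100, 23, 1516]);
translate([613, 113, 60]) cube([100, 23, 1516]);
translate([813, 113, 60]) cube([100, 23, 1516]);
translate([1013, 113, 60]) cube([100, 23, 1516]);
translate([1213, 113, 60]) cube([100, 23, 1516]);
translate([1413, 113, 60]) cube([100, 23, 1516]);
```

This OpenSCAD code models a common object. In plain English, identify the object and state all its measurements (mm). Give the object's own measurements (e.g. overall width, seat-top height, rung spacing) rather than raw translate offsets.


A fence section. Two 113×113 mm posts, 1655 mm tall, stand on the floor with a clear span of 1505 mm between their inner faces. Two horizontal rails of 113×79 mm section span the gap between the posts with their undersides at z = 209 mm and z = 1365 mm, flush with the posts' −y face. 7 pickets, each 100 mm wide, 23 mm thick and 1516 mm tall, are fixed to the +y face of the rails with their bottoms at z = 60 mm, spaced across the span with a 100 mm gap after the −x post and between neighbouring pickets, with 105 mm left before the +x post.


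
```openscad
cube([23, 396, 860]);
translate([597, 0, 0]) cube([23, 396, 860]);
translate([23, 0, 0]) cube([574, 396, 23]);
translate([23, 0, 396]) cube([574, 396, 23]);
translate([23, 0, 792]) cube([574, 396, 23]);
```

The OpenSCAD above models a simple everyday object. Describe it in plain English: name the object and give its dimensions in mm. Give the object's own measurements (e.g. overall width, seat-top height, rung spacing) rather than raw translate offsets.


An open bookshelf. Two side panels, each 23 mm thick, 396 mm deep and 860 mm tall, stand 620 mm apart (outside-to-outside). Between them sit 3 shelves, each 23 mm thick and 396 mm deep, spanning the full gap between the sides. The bottom shelf rests on the floor (its underside at z = 0) and the clear gap between one shelf's top and the next shelf's underside is 373 mm.


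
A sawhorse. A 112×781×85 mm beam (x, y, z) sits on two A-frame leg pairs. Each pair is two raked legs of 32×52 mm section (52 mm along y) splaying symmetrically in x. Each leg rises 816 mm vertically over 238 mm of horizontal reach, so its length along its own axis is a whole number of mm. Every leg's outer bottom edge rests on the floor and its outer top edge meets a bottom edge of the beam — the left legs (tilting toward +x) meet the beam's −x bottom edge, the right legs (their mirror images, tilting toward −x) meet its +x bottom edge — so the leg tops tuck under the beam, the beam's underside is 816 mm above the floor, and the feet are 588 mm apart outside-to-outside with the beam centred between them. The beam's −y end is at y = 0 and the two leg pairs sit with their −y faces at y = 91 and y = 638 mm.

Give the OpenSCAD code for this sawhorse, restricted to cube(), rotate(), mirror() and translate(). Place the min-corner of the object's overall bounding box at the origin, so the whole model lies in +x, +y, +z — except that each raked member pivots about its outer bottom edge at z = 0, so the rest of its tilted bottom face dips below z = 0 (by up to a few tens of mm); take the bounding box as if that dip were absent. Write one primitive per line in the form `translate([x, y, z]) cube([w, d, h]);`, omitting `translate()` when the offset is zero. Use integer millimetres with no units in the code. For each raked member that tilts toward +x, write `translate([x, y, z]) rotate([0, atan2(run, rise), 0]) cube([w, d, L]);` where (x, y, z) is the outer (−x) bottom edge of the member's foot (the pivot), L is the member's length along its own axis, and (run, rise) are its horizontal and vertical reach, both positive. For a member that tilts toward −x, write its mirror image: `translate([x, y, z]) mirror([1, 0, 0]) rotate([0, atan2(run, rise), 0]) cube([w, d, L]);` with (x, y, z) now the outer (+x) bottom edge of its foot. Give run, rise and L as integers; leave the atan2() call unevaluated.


translate([238, 0, 816]) cube([112, 781, 85]);
translate([0, 91, 0]) rotate([0, atan2(238, 816), 0]) cube([32, 52, 850]);
translate([588, 91, 0]) mirror([1, 0, 0]) rotate([0, atan2(238, 816), 0]) cube([32, 52, 850]);
translate([0, 638, 0]) rotate([0, atan2(238, 816), 0]) cube([32, 52, 850]);
translate([588, 638, 0]) mirror([1, 0, 0]) rotate([0, atan2(238, 816), 0]) cube([32, 52, 850]);


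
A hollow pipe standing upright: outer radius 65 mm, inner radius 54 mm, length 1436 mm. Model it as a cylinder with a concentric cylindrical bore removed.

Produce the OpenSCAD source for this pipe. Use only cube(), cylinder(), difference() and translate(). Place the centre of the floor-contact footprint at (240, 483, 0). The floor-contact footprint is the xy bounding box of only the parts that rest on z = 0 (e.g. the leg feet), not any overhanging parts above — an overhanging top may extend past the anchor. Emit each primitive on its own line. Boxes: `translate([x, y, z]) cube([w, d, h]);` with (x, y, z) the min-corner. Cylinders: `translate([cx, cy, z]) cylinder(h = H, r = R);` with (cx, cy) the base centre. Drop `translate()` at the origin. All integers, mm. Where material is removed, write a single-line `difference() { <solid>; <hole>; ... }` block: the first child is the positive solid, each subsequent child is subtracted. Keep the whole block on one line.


difference() { translate([240, 483, 0]) cylinder(h = 1436, r = 65); translate([240, 483, 0]) cylinder(h = 1436, r = 54); }


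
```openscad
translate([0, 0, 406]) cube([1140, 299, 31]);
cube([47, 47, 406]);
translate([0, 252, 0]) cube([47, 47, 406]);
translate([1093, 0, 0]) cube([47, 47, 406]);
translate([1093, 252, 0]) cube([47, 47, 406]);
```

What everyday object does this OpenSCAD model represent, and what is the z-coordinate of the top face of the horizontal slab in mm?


A bench. The seat-top height is 437 mm.

A long slab on four corner posts — a bench. The slab sits at z = 406 with thickness 31, so the top is 406 + 31 = 437 mm.


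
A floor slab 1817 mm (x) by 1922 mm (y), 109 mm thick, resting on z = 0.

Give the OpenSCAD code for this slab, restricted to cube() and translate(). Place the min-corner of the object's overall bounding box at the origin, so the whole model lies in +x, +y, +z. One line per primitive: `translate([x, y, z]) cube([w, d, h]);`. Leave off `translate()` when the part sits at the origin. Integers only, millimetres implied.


cube([1817, 1922, 109]);


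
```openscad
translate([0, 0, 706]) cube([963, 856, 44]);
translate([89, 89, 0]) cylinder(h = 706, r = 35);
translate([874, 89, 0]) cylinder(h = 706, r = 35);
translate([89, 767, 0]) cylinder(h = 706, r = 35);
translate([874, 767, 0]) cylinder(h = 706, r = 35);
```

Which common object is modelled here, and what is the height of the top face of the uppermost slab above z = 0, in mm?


A table. The table height is 750 mm.

A 963×856×44 slab sits at z = 706 on four Ø70 mm round legs — a table. The top surface is at 706 + 44 = 750 mm.


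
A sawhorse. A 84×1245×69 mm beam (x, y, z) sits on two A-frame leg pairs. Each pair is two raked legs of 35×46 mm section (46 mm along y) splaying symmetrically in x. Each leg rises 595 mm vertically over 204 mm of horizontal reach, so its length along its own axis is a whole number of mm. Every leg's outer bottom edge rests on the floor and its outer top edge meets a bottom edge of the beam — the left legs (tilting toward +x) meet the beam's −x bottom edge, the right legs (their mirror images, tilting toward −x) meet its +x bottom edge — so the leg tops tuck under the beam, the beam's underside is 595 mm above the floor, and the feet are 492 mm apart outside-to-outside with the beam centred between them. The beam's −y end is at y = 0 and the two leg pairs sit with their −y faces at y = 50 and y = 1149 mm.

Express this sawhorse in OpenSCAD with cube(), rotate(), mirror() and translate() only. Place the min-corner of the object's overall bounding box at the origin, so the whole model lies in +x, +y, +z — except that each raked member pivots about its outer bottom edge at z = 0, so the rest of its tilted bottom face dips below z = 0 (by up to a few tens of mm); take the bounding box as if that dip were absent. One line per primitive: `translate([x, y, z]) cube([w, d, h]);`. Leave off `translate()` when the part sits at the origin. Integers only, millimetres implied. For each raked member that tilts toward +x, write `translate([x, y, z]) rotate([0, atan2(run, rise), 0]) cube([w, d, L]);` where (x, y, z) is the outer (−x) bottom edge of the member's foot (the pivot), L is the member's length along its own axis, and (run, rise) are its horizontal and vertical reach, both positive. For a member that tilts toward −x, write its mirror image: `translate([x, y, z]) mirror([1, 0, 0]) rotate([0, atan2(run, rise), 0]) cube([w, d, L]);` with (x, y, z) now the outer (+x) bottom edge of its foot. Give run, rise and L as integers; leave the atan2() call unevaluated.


translate([204, 0, 595]) cube([84, 1245, 69]);
translate([0, 50, 0]) rotate([0, atan2(204, 595), 0]) cube([35, 46, 629]);
translate([492, 50, 0]) mirror([1, 0, 0]) rotate([0, atan2(204, 595), 0]) cube([35, 46, 629]);
translate([0, 1149, 0]) rotate([0, atan2(204, 595), 0]) cube([35, 46, 629]);
translate([492, 1149, 0]) mirror([1, 0, 0]) rotate([0, atan2(204, 595), 0]) cube([35, 46, 629]);


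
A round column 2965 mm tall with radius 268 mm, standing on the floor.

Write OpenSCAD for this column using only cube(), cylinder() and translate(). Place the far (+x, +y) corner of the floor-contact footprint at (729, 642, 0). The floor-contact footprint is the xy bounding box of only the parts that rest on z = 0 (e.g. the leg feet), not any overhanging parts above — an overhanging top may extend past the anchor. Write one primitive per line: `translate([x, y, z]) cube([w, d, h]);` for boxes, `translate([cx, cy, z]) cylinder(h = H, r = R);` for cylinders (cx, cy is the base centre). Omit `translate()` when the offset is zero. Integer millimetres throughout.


translate([461, 374, 0]) cylinder(h = 2965, r = 268);


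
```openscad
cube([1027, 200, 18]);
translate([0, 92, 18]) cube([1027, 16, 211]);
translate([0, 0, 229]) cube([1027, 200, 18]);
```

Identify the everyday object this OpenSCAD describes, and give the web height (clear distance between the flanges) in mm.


An I-beam. The web height is 211 mm.

Two wide flanges with a thin centred web — an I-beam. Overall 247 mm minus two 18 mm flanges gives a web of 247 − 2·18 = 211 mm.


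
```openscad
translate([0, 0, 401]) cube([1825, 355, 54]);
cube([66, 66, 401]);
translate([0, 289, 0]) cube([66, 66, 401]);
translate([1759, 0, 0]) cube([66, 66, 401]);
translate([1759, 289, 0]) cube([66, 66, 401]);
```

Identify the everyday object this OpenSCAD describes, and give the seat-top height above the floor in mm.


A bench. The seat-top height is 455 mm.

A long slab on four corner posts — a bench. The slab sits at z = 401 with thickness 54, so the top is 401 + 54 = 455 mm.


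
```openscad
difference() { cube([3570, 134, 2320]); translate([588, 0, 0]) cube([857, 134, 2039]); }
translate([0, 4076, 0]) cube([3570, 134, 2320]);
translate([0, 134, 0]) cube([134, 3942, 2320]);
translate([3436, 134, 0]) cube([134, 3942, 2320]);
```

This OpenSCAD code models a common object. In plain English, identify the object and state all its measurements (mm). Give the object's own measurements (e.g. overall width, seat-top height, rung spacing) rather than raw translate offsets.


A single room: four walls, each 2320 mm tall and 134 mm thick, enclosing an outside footprint 3570×4210 mm (x × y), no floor or roof. The front and back walls (−y and +y sides) run the full x-width; the side walls fit between their inner faces. A door opening 857 mm wide and 2039 mm tall is cut through the front wall from the floor up, its −x edge 588 mm from the wall's −x end.


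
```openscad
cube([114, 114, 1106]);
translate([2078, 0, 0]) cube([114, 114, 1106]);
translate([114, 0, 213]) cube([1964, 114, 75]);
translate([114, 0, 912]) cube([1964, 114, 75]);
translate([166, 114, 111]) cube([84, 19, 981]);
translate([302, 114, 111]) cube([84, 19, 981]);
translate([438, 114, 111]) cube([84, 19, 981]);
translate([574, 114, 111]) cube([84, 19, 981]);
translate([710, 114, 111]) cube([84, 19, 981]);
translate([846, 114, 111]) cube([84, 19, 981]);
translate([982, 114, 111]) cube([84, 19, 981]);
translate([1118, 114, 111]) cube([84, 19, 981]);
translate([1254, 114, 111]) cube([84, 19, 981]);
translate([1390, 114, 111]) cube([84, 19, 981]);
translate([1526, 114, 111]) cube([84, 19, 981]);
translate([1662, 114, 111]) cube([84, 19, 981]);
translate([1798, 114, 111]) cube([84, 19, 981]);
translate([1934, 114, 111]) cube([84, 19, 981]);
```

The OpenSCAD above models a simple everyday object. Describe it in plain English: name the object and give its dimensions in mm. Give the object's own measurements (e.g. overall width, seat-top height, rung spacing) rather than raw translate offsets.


A fence section. Two 114×114 mm posts, 1106 mm tall, stand on the floor with a clear span of 1964 mm between their inner faces. Two horizontal rails of 114×75 mm section span the gap between the posts with their undersides at z = 213 mm and z = 912 mm, flush with the posts' −y face. 14 pickets, each 84 mm wide, 19 mm thick and 981 mm tall, are fixed to the +y face of the rails with their bottoms at z = 111 mm, spaced across the span with a 52 mm gap after the −x post and between neighbouring pickets, with 60 mm left before the +x post.


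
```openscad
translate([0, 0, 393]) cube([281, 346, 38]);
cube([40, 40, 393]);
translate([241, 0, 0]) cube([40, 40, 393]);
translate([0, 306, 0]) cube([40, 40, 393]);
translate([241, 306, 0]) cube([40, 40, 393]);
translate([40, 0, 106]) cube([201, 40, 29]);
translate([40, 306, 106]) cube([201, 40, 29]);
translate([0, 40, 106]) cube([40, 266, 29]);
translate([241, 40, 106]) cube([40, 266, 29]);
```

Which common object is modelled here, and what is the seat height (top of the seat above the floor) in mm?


A stool. The seat height is 431 mm.

A 281×346×38 slab at z = 393 on four corner posts — a stool. The seat top is 393 + 38 = 431 mm.


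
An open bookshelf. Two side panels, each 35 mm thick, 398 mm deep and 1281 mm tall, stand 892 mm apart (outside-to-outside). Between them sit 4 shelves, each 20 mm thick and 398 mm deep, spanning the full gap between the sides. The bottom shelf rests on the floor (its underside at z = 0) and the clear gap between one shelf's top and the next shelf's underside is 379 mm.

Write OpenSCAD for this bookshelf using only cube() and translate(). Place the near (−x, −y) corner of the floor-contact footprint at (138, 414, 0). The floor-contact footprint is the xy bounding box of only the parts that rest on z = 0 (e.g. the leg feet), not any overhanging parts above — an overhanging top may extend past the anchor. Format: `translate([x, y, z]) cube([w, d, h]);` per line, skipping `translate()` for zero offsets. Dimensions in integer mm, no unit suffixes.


translate([138, 414, 0]) cube([35, 398, 1281]);
translate([995, 414, 0]) cube([35, 398, 1281]);
translate([173, 414, 0]) cube([822, 398, 20]);
translate([173, 414, 399]) cube([822, 398, 20]);
translate([173, 414, 798]) cube([822, 398, 20]);
translate([173, 414, 1197]) cube([822, 398, 20]);


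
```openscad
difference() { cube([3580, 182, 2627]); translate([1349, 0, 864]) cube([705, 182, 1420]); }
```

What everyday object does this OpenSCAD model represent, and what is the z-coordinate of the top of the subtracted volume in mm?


A wall with a window opening. The window head height is 2284 mm.

A wall with a rectangular opening subtracted — a window. Sill at z = 864, opening 1420 mm tall, so the head is at 864 + 1420 = 2284 mm.


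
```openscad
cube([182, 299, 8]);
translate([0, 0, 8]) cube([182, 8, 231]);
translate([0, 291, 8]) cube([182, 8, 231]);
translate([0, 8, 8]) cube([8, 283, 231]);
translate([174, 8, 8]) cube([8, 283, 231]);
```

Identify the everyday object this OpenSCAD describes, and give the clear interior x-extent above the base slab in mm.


An open box. The internal width is 166 mm.

A 182×299 base slab with four walls standing on it — an open box. The base is 182 mm wide and the walls are 8 mm thick, so the internal width is 182 − 2 × 8 = 166 mm.


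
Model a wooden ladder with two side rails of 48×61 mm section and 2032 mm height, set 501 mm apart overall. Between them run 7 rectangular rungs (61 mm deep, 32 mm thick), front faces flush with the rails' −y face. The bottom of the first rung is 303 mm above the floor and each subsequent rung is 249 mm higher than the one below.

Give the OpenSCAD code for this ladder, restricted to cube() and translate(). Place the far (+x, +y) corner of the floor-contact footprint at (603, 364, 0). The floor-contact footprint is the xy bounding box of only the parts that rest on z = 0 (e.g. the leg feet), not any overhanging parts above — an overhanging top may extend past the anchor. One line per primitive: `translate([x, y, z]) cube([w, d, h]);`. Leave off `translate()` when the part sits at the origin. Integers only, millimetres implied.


translate([102, 303, 0]) cube([48, 61, 2032]);
translate([555, 303, 0]) cube([48, 61, 2032]);
translate([150, 303, 303]) cube([405, 61, 32]);
translate([150, 303, 552]) cube([405, 61, 32]);
translate([150, 303, 801]) cube([405, 61, 32]);
translate([150, 303, 1050]) cube([405, 61, 32]);
translate([150, 303, 1299]) cube([405, 61, 32]);
translate([150, 303, 1548]) cube([405, 61, 32]);
translate([150, 303, 1797]) cube([405, 61, 32]);


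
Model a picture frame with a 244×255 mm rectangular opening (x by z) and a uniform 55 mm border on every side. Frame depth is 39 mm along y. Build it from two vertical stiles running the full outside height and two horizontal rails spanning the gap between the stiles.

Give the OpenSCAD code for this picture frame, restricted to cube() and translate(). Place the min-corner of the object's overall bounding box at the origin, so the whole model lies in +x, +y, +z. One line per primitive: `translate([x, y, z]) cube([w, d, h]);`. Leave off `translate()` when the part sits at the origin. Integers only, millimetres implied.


cube([55, 39, 365]);
translate([299, 0, 0]) cube([55, 39, 365]);
translate([55, 0, 0]) cube([244, 39, 55]);
translate([55, 0, 310]) cube([244, 39, 55]);


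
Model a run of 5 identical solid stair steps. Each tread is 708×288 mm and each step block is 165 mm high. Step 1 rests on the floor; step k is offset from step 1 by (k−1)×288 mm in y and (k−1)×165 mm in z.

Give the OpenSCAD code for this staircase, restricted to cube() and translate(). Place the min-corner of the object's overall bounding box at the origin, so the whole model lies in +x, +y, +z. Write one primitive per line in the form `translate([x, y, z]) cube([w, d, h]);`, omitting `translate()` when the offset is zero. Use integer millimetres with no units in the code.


cube([708, 288, 165]);
translate([0, 288, 165]) cube([708, 288, 165]);
translate([0, 576, 330]) cube([708, 288, 165]);
translate([0, 864, 495]) cube([708, 288, 165]);
translate([0, 1152, 660]) cube([708, 288, 165]);


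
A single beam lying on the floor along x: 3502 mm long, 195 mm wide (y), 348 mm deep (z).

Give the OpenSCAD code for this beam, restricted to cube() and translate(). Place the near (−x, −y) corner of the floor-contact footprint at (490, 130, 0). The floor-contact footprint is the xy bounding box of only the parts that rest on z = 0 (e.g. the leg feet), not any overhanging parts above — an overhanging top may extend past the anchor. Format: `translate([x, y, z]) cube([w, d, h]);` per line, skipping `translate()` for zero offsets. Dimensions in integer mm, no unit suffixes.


translate([490, 130, 0]) cube([3502, 195, 348]);


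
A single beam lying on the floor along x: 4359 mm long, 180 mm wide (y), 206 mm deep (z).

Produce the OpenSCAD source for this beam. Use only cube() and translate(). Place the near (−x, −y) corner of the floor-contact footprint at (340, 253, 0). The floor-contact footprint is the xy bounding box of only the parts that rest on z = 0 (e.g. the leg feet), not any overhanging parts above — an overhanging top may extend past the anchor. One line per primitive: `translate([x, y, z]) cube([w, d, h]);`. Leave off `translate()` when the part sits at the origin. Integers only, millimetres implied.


translate([340, 253, 0]) cube([4359, 180, 206]);


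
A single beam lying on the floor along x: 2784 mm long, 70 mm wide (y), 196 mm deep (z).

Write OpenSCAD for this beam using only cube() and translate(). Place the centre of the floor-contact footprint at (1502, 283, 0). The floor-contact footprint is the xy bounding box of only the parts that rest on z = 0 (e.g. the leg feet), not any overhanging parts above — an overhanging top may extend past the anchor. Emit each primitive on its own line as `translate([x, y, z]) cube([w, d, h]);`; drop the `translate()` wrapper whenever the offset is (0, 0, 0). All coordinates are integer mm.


translate([110, 248, 0]) cube([2784, 70, 196]);


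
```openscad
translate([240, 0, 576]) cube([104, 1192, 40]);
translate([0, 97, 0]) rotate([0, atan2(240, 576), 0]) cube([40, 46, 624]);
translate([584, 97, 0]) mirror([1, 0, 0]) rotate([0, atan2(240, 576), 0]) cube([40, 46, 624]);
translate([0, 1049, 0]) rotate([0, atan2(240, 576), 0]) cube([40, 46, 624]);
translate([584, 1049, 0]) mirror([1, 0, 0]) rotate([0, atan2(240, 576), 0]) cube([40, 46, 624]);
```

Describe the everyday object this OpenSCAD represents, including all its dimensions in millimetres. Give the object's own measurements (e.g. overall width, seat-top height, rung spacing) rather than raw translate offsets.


A sawhorse. A 104×1192×40 mm beam (x, y, z) sits on two A-frame leg pairs. Each pair is two raked legs of 40×46 mm section (46 mm along y) splaying symmetrically in x. Each leg rises 576 mm vertically over 240 mm of horizontal reach and is 624 mm long along its own axis. Every leg's outer bottom edge rests on the floor and its outer top edge meets a bottom edge of the beam — the left legs (tilting toward +x) meet the beam's −x bottom edge, the right legs (their mirror images, tilting toward −x) meet its +x bottom edge — so the leg tops tuck under the beam, the beam's underside is 576 mm above the floor, and the feet are 584 mm apart outside-to-outside with the beam centred between them. The two leg pairs are set in 97 mm from either end of the beam.


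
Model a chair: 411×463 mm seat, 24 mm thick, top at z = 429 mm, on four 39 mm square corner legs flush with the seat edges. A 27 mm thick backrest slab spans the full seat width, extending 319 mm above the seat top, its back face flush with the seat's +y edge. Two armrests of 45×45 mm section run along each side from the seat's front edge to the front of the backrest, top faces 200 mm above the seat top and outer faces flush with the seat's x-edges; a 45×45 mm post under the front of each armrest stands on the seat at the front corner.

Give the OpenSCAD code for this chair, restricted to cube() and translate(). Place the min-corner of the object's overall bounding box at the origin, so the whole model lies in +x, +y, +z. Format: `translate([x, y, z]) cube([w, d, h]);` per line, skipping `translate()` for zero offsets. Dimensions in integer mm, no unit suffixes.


translate([0, 0, 405]) cube([411, 463, 24]);
cube([39, 39, 405]);
translate([372, 0, 0]) cube([39, 39, 405]);
translate([0, 424, 0]) cube([39, 39, 405]);
translate([372, 424, 0]) cube([39, 39, 405]);
translate([0, 436, 429]) cube([411, 27, 319]);
translate([0, 0, 584]) cube([45, 436, 45]);
translate([366, 0, 584]) cube([45, 436, 45]);
translate([0, 0, 429]) cube([45, 45, 155]);
translate([366, 0, 429]) cube([45, 45, 155]);


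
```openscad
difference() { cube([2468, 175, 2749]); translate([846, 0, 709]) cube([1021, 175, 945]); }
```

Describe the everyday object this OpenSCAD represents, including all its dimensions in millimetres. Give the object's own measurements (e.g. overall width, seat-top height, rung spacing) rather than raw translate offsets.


A wall 2468 mm long (x), 175 mm thick (y), 2749 mm tall, with a rectangular window opening cut through it. The opening is 1021 mm wide and 945 mm tall; its sill is at z = 709 mm and its near (−x) edge is 846 mm from the wall's −x end. The opening passes through the full wall thickness.


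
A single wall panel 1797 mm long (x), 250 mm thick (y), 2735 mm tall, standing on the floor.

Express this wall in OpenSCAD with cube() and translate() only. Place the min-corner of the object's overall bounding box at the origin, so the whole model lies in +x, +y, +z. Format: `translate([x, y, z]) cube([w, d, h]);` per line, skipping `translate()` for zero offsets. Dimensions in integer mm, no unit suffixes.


cube([1797, 250, 2735]);


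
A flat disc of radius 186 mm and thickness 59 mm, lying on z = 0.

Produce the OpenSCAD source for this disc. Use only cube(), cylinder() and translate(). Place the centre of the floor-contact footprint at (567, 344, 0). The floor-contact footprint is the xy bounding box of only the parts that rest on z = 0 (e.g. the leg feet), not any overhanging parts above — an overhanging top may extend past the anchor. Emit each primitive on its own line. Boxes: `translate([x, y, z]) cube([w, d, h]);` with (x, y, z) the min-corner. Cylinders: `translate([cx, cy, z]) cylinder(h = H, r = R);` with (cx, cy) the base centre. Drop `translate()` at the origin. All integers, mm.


translate([567, 344, 0]) cylinder(h = 59, r = 186);


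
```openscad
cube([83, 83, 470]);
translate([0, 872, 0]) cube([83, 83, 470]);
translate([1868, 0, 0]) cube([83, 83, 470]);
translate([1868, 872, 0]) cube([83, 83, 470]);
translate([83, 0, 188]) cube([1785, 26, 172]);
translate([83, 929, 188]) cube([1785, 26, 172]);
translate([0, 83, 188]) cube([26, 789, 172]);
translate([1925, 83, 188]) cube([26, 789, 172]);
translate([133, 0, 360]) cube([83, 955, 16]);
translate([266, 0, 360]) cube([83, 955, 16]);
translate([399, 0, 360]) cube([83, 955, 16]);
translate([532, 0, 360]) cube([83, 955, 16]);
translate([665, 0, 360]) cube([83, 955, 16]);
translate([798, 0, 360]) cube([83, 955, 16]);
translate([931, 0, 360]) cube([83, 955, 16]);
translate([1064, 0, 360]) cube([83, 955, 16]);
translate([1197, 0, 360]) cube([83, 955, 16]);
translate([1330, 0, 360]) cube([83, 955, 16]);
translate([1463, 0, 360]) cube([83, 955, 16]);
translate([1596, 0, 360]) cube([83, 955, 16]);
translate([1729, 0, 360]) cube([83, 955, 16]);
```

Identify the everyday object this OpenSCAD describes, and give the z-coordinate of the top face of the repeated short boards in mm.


A bed frame. The slat-top height is 376 mm.

Four posts, four rails, and a row of slats — a bed frame. Slats sit on the rails at z = 188 + 172 = 360; with slat thickness 16, the top is 376 mm.


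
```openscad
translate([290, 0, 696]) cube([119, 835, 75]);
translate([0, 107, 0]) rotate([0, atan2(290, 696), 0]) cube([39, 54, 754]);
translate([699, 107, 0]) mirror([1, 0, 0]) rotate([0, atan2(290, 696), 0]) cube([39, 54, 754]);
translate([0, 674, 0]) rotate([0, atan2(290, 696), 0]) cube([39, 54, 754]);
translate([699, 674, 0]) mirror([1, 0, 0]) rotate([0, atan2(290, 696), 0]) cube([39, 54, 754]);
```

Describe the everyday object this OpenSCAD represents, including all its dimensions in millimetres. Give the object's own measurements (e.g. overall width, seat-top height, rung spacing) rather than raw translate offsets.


A sawhorse. A 119×835×75 mm beam (x, y, z) sits on two A-frame leg pairs. Each pair is two raked legs of 39×54 mm section (54 mm along y) splaying symmetrically in x. Each leg rises 696 mm vertically over 290 mm of horizontal reach and is 754 mm long along its own axis. Every leg's outer bottom edge rests on the floor and its outer top edge meets a bottom edge of the beam — the left legs (tilting toward +x) meet the beam's −x bottom edge, the right legs (their mirror images, tilting toward −x) meet its +x bottom edge — so the leg tops tuck under the beam, the beam's underside is 696 mm above the floor, and the feet are 699 mm apart outside-to-outside with the beam centred between them. The two leg pairs are set in 107 mm from either end of the beam.


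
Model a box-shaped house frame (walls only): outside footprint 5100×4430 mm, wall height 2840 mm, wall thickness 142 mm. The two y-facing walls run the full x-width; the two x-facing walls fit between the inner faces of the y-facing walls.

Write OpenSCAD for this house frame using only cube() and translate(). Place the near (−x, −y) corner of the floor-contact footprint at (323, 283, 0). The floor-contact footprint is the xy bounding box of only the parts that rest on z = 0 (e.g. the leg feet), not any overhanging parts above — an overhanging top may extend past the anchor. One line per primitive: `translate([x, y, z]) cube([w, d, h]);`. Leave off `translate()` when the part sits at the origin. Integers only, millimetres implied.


translate([323, 283, 0]) cube([5100, 142, 2840]);
translate([323, 4571, 0]) cube([5100, 142, 2840]);
translate([323, 425, 0]) cube([142, 4146, 2840]);
translate([5281, 425, 0]) cube([142, 4146, 2840]);


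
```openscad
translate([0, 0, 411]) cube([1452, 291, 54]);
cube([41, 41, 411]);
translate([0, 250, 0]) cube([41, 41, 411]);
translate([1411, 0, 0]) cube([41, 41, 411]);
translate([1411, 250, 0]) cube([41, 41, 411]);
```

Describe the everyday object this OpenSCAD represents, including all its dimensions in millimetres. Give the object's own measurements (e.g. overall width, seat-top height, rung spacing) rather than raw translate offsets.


A bench: a 1452×291 mm seat slab, 54 mm thick, top at z = 465 mm, on four 41×41 mm square legs flush with the seat corners and standing on z = 0.


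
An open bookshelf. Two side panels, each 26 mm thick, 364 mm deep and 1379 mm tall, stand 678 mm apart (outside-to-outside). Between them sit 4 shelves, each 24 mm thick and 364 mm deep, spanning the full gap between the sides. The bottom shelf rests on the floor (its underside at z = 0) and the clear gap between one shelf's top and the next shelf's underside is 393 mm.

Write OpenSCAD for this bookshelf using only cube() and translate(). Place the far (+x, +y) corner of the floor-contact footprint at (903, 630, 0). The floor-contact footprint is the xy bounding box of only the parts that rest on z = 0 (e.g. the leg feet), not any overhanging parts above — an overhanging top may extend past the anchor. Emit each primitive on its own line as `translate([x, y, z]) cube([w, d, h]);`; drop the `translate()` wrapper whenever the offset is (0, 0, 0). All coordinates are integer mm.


translate([225, 266, 0]) cube([26, 364, 1379]);
translate([877, 266, 0]) cube([26, 364, 1379]);
translate([251, 266, 0]) cube([626, 364, 24]);
translate([251, 266, 417]) cube([626, 364, 24]);
translate([251, 266, 834]) cube([626, 364, 24]);
translate([251, 266, 1251]) cube([626, 364, 24]);


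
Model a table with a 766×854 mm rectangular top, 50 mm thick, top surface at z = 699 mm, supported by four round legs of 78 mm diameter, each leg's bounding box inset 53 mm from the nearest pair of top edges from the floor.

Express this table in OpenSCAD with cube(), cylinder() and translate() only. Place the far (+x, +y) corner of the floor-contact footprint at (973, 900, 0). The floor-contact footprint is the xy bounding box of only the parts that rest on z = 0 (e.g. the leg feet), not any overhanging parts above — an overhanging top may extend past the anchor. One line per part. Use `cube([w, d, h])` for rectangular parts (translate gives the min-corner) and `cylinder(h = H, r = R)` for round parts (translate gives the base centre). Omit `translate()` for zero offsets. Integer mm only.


// leg_h = 699 - 50 = 649
translate([260, 99, 649]) cube([766, 854, 50]);
translate([352, 191, 0]) cylinder(h = 649, r = 39);
translate([934, 191, 0]) cylinder(h = 649, r = 39);
translate([352, 861, 0]) cylinder(h = 649, r = 39);
translate([934, 861, 0]) cylinder(h = 649, r = 39);


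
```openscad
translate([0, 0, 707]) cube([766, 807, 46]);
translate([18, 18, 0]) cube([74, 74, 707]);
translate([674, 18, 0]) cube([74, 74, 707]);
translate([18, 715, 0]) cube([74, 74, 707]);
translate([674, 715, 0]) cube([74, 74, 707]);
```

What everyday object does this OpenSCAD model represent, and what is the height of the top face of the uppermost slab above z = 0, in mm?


A table. The table height is 753 mm.

A 766×807×46 slab sits at z = 707 on four 74 mm square posts — a table. The top surface is at 707 + 46 = 753 mm.
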